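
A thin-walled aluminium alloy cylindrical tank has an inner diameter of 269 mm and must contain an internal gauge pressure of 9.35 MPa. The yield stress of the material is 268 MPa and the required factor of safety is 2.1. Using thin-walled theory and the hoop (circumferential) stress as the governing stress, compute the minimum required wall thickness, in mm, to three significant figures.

σ_allow = 268/2.1 = 127.6 MPa.
Hoop stress σ_h = pD/(2t), so t = pD/(2σ_allow) = 9.35×269/(2×127.6) = 9.854 mm.

t = 9.85 mm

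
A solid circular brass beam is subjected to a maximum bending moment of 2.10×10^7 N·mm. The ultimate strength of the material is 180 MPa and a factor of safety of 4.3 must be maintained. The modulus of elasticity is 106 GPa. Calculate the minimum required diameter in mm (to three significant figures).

d = 172 mm

σ_allow = 180/4.3 = 41.86 MPa.
For a solid circular section σ = 32M/(πd³), so d³ = 32M/(π σ_allow) = 32×2.1000×10^7/(π×41.86) = 5.110×10^6 mm³.
d = 172.2 mm.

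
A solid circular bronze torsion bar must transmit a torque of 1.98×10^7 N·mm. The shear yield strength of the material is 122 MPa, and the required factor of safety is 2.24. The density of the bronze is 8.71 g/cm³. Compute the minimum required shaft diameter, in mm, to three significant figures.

d = 123 mm

Allowable shear stress τ_allow = 122/2.24 = 54.46 MPa.
For a solid shaft τ = 16T/(πd³), so d³ = 16T/(π τ_allow) = 16×1.9800×10^7/(π×54.46) = 1.851×10^6 mm³.
d = (1.851×10^6)^(1/3) = 122.8 mm.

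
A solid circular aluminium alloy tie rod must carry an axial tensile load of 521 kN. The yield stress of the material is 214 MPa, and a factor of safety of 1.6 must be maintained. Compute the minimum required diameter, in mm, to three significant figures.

Allowable stress σ_allow = 214/1.6 = 133.8 MPa.
Required area A = F/σ_allow = 521000/133.8 = 3895 mm².
A = πd²/4 → d = √(4A/π) = 70.43 mm.

d = 70.4 mm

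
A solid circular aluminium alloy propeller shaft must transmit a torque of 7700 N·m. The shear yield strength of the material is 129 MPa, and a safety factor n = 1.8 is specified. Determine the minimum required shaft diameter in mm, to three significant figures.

d = 81.8 mm

Allowable shear stress τ_allow = 129/1.8 = 71.67 MPa.
For a solid shaft τ = 16T/(πd³), so d³ = 16T/(π τ_allow) = 16×7700000/(π×71.67) = 547200 mm³.
d = (547200)^(1/3) = 81.79 mm.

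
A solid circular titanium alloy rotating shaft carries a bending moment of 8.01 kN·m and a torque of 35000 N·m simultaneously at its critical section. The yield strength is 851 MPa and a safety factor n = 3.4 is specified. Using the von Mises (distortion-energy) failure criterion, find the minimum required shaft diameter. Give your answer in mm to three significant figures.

d = 108 mm

σ_allow = σ_y/n = 851/3.4 = 250.3 MPa.
For a solid shaft σ_b = 32M/(πd³) and τ = 16T/(πd³), so the von Mises stress is σ' = (16/πd³)·√(4M²+3T²).
√(4M²+3T²) = √(4×(8.010×10^6)² + 3×(3.500×10^7)²) = 6.270×10^7 N·mm.
d³ = 16×6.270×10^7/(π×250.3) = 1.276×10^6 mm³.
d = 108.5 mm.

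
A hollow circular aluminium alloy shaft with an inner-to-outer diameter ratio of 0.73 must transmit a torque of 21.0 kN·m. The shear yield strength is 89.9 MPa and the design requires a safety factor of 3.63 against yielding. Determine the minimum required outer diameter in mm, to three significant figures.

d_o = 182 mm

τ_allow = 89.9/3.63 = 24.77 MPa.
For a hollow shaft τ = 16T/[πd_o³(1−k⁴)] with k = 0.73, so 1−k⁴ = 0.7160.
d_o³ = 16T/[π τ_allow (1−k⁴)] = 16×2.1000×10^7/(π×24.77×0.7160) = 6.031×10^6 mm³.
d_o = 182.0 mm.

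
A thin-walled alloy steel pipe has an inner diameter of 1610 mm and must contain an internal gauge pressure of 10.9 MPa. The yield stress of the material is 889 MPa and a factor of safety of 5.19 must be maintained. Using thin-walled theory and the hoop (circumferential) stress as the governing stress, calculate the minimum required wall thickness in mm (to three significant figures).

σ_allow = 889/5.19 = 171.3 MPa.
Hoop stress σ_h = pD/(2t), so t = pD/(2σ_allow) = 10.9×1610/(2×171.3) = 51.23 mm.

t = 51.2 mm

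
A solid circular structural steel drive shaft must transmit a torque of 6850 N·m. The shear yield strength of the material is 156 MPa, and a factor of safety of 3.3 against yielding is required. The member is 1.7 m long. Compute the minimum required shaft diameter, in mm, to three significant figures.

d = 90.4 mm

Allowable shear stress τ_allow = 156/3.3 = 47.27 MPa.
For a solid shaft τ = 16T/(πd³), so d³ = 16T/(π τ_allow) = 16×6850000/(π×47.27) = 738000 mm³.
d = (738000)^(1/3) = 90.37 mm.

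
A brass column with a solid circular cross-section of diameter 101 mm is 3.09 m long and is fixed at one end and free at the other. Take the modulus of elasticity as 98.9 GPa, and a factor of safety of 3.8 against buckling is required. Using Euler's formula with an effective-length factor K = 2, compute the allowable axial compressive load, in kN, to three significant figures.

P_allow = 34.4 kN

I = πd⁴/64 = π×101⁴/64 = 5.108×10^6 mm⁴.
Effective length L_e = KL = 2×3.09 m = 6180 mm.
Euler critical load P_cr = π²EI/L_e² = π²×98900×5.108×10^6/6180² = 130500 N.
P_allow = P_cr/n = 130500/3.8 = 34360 N.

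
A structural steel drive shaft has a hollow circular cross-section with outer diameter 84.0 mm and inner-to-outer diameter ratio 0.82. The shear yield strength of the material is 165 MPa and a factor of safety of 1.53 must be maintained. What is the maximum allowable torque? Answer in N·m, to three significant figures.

T_allow = 6880 N·m

τ_allow = 165/1.53 = 107.8 MPa.
For a hollow shaft T_allow = τ_allow·πd_o³(1−k⁴)/16 with 1−k⁴ = 0.5479, so πd_o³(1−k⁴)/16 = 63760 mm³.
T_allow = 107.8×63760 = 6.876×10^6 N·mm = 6876 N·m.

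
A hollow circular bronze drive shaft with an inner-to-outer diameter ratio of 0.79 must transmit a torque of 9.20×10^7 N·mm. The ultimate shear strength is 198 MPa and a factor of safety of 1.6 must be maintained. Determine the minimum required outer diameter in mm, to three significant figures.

d_o = 184 mm

τ_allow = 198/1.6 = 123.8 MPa.
For a hollow shaft τ = 16T/[πd_o³(1−k⁴)] with k = 0.79, so 1−k⁴ = 0.6105.
d_o³ = 16T/[π τ_allow (1−k⁴)] = 16×9.2000×10^7/(π×123.8×0.6105) = 6.202×10^6 mm³.
d_o = 183.7 mm.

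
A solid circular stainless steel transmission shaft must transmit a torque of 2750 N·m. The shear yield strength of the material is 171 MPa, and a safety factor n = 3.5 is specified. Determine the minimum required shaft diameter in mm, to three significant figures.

d = 65.9 mm

Allowable shear stress τ_allow = 171/3.5 = 48.86 MPa.
For a solid shaft τ = 16T/(πd³), so d³ = 16T/(π τ_allow) = 16×2750000/(π×48.86) = 286700 mm³.
d = (286700)^(1/3) = 65.94 mm.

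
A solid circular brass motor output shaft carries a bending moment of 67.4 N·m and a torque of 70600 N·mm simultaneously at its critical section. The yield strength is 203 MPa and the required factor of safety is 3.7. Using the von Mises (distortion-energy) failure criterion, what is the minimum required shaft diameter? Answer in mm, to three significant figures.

σ_allow = σ_y/n = 203/3.7 = 54.86 MPa.
For a solid shaft σ_b = 32M/(πd³) and τ = 16T/(πd³), so the von Mises stress is σ' = (16/πd³)·√(4M²+3T²).
√(4M²+3T²) = √(4×(67400)² + 3×(70600)²) = 182000 N·mm.
d³ = 16×182000/(π×54.86) = 16890 mm³.
d = 25.66 mm.

d = 25.7 mm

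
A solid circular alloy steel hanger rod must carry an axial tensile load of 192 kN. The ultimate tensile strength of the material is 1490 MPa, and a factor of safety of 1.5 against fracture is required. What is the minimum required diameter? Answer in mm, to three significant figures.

Allowable stress σ_allow = 1490/1.5 = 993.3 MPa.
Required area A = F/σ_allow = 192000/993.3 = 193.3 mm².
A = πd²/4 → d = √(4A/π) = 15.69 mm.

d = 15.7 mm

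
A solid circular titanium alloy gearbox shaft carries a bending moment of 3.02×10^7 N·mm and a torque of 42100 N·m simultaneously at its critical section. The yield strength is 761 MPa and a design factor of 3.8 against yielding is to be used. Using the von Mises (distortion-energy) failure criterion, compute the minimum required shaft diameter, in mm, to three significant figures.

σ_allow = σ_y/n = 761/3.8 = 200.3 MPa.
For a solid shaft σ_b = 32M/(πd³) and τ = 16T/(πd³), so the von Mises stress is σ' = (16/πd³)·√(4M²+3T²).
√(4M²+3T²) = √(4×(3.020×10^7)² + 3×(4.210×10^7)²) = 9.469×10^7 N·mm.
d³ = 16×9.469×10^7/(π×200.3) = 2.408×10^6 mm³.
d = 134.0 mm.

d = 134 mm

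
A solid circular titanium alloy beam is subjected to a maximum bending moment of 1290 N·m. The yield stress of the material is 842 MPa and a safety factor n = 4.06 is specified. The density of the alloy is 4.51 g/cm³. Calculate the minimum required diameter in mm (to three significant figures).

d = 39.9 mm

σ_allow = 842/4.06 = 207.4 MPa.
For a solid circular section σ = 32M/(πd³), so d³ = 32M/(π σ_allow) = 32×1290000/(π×207.4) = 63360 mm³.
d = 39.87 mm.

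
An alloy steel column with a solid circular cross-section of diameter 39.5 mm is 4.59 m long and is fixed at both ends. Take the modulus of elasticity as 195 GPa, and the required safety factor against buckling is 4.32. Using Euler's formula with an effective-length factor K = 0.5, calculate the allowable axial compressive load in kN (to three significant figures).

I = πd⁴/64 = π×39.5⁴/64 = 119500 mm⁴.
Effective length L_e = KL = 0.5×4.59 m = 2295 mm.
Euler critical load P_cr = π²EI/L_e² = π²×195000×119500/2295² = 43660 N.
P_allow = P_cr/n = 43660/4.32 = 10110 N.

P_allow = 10.1 kN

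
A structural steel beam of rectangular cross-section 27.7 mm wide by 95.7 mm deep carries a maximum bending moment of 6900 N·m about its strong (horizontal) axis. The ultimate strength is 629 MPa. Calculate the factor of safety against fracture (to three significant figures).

n = 3.85

Section modulus S = bh²/6 = 27.7×95.7²/6 = 42280 mm³.
σ = M/S = 6900000/42280 = 163.2 MPa.
n = 629/163.2 = 3.854.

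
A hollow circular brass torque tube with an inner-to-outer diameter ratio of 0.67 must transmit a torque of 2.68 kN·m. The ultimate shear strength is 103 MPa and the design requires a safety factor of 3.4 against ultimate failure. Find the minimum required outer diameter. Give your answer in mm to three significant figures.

d_o = 82.6 mm

τ_allow = 103/3.4 = 30.29 MPa.
For a hollow shaft τ = 16T/[πd_o³(1−k⁴)] with k = 0.67, so 1−k⁴ = 0.7985.
d_o³ = 16T/[π τ_allow (1−k⁴)] = 16×2680000/(π×30.29×0.7985) = 564300 mm³.
d_o = 82.63 mm.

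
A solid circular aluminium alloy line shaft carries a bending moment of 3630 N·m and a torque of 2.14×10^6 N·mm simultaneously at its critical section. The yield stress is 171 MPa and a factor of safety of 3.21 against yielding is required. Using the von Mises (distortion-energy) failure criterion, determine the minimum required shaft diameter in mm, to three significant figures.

d = 92.0 mm

σ_allow = σ_y/n = 171/3.21 = 53.27 MPa.
For a solid shaft σ_b = 32M/(πd³) and τ = 16T/(πd³), so the von Mises stress is σ' = (16/πd³)·√(4M²+3T²).
√(4M²+3T²) = √(4×(3.630×10^6)² + 3×(2.140×10^6)²) = 8.151×10^6 N·mm.
d³ = 16×8.151×10^6/(π×53.27) = 779300 mm³.
d = 92.02 mm.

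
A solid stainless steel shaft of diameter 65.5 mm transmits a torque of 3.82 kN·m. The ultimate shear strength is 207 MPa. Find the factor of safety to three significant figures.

τ = 16T/(πd³) = 16×3820000/(π×65.5³) = 69.23 MPa.
n = τ_limit/τ = 207/69.23 = 2.990.

n = 2.99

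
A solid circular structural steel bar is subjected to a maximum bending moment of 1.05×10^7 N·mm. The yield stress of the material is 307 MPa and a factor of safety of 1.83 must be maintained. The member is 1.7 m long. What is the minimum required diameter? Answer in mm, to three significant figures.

d = 86.1 mm

σ_allow = 307/1.83 = 167.8 MPa.
For a solid circular section σ = 32M/(πd³), so d³ = 32M/(π σ_allow) = 32×1.0500×10^7/(π×167.8) = 637500 mm³.
d = 86.07 mm.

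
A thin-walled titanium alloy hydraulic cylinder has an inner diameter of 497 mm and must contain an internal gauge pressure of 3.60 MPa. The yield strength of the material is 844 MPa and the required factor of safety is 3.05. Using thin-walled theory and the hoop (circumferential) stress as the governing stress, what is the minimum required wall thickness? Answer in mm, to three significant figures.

t = 3.23 mm

σ_allow = 844/3.05 = 276.7 MPa.
Hoop stress σ_h = pD/(2t), so t = pD/(2σ_allow) = 3.60×497/(2×276.7) = 3.233 mm.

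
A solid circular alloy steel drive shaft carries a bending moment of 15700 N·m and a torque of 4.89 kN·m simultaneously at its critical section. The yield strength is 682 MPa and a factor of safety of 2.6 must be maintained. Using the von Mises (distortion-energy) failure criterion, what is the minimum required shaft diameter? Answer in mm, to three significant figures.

d = 85.8 mm

σ_allow = σ_y/n = 682/2.6 = 262.3 MPa.
For a solid shaft σ_b = 32M/(πd³) and τ = 16T/(πd³), so the von Mises stress is σ' = (16/πd³)·√(4M²+3T²).
√(4M²+3T²) = √(4×(1.570×10^7)² + 3×(4.890×10^6)²) = 3.252×10^7 N·mm.
d³ = 16×3.252×10^7/(π×262.3) = 631500 mm³.
d = 85.79 mm.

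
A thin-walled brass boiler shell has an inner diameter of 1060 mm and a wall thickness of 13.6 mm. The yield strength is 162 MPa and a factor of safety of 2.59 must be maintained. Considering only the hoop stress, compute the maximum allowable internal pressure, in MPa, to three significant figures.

σ_allow = 162/2.59 = 62.55 MPa.
σ_h = pD/(2t) → p_allow = 2σ_allow t/D = 2×62.55×13.6/1060 = 1.605 MPa.

p_allow = 1.61 MPa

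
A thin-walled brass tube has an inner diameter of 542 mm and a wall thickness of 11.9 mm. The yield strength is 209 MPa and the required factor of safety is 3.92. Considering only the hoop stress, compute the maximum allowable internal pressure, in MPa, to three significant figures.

p_allow = 2.34 MPa

σ_allow = 209/3.92 = 53.32 MPa.
σ_h = pD/(2t) → p_allow = 2σ_allow t/D = 2×53.32×11.9/542 = 2.341 MPa.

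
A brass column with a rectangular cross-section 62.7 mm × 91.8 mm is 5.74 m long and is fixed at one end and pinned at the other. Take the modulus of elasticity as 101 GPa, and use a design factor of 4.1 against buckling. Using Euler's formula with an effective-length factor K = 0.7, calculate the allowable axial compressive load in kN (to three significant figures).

Buckling occurs about the weak axis: I_min = h·b³/12 = 91.8×62.7³/12 = 1.886×10^6 mm⁴ (b = 62.7 mm is the smaller dimension).
Effective length L_e = KL = 0.7×5.74 m = 4018 mm.
Euler critical load P_cr = π²EI/L_e² = π²×101000×1.886×10^6/4018² = 116400 N.
P_allow = P_cr/n = 116400/4.1 = 28400 N.

P_allow = 28.4 kN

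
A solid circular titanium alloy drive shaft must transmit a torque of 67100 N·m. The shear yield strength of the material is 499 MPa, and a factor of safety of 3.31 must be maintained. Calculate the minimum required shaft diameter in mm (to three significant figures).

d = 131 mm

Allowable shear stress τ_allow = 499/3.31 = 150.8 MPa.
For a solid shaft τ = 16T/(πd³), so d³ = 16T/(π τ_allow) = 16×6.7100×10^7/(π×150.8) = 2.267×10^6 mm³.
d = (2.267×10^6)^(1/3) = 131.4 mm.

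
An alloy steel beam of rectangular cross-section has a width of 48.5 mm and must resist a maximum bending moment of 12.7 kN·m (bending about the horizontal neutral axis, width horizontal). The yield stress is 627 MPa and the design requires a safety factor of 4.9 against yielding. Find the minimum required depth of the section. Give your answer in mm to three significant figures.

σ_allow = 627/4.9 = 128.0 MPa.
For a rectangular section σ = 6M/(bh²), so h² = 6M/(b σ_allow) = 6×1.2700×10^7/(48.5×128.0) = 12280 mm².
h = 110.8 mm.

h = 111 mm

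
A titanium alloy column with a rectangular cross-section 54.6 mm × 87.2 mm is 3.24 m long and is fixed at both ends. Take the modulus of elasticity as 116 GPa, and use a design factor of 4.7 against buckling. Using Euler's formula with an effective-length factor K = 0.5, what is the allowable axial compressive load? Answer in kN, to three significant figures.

Buckling occurs about the weak axis: I_min = h·b³/12 = 87.2×54.6³/12 = 1.183×10^6 mm⁴ (b = 54.6 mm is the smaller dimension).
Effective length L_e = KL = 0.5×3.24 m = 1620 mm.
Euler critical load P_cr = π²EI/L_e² = π²×116000×1.183×10^6/1620² = 516000 N.
P_allow = P_cr/n = 516000/4.7 = 109800 N.

P_allow = 110 kN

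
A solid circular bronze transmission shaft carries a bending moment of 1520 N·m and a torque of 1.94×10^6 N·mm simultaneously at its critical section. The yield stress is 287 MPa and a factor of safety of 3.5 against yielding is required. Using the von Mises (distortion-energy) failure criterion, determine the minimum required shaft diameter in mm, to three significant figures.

d = 65.5 mm

σ_allow = σ_y/n = 287/3.5 = 82.00 MPa.
For a solid shaft σ_b = 32M/(πd³) and τ = 16T/(πd³), so the von Mises stress is σ' = (16/πd³)·√(4M²+3T²).
√(4M²+3T²) = √(4×(1.520×10^6)² + 3×(1.940×10^6)²) = 4.531×10^6 N·mm.
d³ = 16×4.531×10^6/(π×82.00) = 281400 mm³.
d = 65.53 mm.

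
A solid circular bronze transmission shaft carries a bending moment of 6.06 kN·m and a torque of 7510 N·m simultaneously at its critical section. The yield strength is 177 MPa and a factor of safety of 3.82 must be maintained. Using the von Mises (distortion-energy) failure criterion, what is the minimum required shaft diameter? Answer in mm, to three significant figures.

σ_allow = σ_y/n = 177/3.82 = 46.34 MPa.
For a solid shaft σ_b = 32M/(πd³) and τ = 16T/(πd³), so the von Mises stress is σ' = (16/πd³)·√(4M²+3T²).
√(4M²+3T²) = √(4×(6.060×10^6)² + 3×(7.510×10^6)²) = 1.778×10^7 N·mm.
d³ = 16×1.778×10^7/(π×46.34) = 1.954×10^6 mm³.
d = 125.0 mm.

d = 125 mm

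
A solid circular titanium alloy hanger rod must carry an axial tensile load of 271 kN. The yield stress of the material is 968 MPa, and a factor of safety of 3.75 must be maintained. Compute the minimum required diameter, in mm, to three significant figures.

d = 36.6 mm

Allowable stress σ_allow = 968/3.75 = 258.1 MPa.
Required area A = F/σ_allow = 271000/258.1 = 1050 mm².
A = πd²/4 → d = √(4A/π) = 36.56 mm.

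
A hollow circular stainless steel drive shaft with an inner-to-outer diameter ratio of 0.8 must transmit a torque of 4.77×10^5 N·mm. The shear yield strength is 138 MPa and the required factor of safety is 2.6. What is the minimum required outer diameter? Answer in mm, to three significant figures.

d_o = 42.6 mm

τ_allow = 138/2.6 = 53.08 MPa.
For a hollow shaft τ = 16T/[πd_o³(1−k⁴)] with k = 0.8, so 1−k⁴ = 0.5904.
d_o³ = 16T/[π τ_allow (1−k⁴)] = 16×477000/(π×53.08×0.5904) = 77520 mm³.
d_o = 42.64 mm.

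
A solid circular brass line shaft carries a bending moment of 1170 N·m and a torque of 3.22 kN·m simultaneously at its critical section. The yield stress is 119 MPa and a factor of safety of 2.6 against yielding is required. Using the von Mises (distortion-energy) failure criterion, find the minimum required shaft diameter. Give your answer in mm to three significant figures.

d = 87.6 mm

σ_allow = σ_y/n = 119/2.6 = 45.77 MPa.
For a solid shaft σ_b = 32M/(πd³) and τ = 16T/(πd³), so the von Mises stress is σ' = (16/πd³)·√(4M²+3T²).
√(4M²+3T²) = √(4×(1.170×10^6)² + 3×(3.220×10^6)²) = 6.048×10^6 N·mm.
d³ = 16×6.048×10^6/(π×45.77) = 673000 mm³.
d = 87.63 mm.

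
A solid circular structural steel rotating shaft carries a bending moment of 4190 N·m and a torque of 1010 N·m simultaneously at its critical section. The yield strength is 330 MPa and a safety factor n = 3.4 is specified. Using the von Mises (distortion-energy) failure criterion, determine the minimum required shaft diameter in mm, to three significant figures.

σ_allow = σ_y/n = 330/3.4 = 97.06 MPa.
For a solid shaft σ_b = 32M/(πd³) and τ = 16T/(πd³), so the von Mises stress is σ' = (16/πd³)·√(4M²+3T²).
√(4M²+3T²) = √(4×(4.190×10^6)² + 3×(1.010×10^6)²) = 8.561×10^6 N·mm.
d³ = 16×8.561×10^6/(π×97.06) = 449200 mm³.
d = 76.59 mm.

d = 76.6 mm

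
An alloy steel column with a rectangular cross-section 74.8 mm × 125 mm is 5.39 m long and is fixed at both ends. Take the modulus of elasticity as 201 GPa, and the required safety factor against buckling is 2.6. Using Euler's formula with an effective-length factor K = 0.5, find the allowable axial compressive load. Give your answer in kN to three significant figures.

P_allow = 458 kN

Buckling occurs about the weak axis: I_min = h·b³/12 = 125×74.8³/12 = 4.359×10^6 mm⁴ (b = 74.8 mm is the smaller dimension).
Effective length L_e = KL = 0.5×5.39 m = 2695 mm.
Euler critical load P_cr = π²EI/L_e² = π²×201000×4.359×10^6/2695² = 1.191×10^6 N.
P_allow = P_cr/n = 1.191×10^6/2.6 = 458000 N.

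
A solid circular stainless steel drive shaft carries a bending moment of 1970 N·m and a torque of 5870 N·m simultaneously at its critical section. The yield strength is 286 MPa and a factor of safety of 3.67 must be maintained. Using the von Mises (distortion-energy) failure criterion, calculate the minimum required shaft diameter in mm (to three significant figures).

d = 89.3 mm

σ_allow = σ_y/n = 286/3.67 = 77.93 MPa.
For a solid shaft σ_b = 32M/(πd³) and τ = 16T/(πd³), so the von Mises stress is σ' = (16/πd³)·√(4M²+3T²).
√(4M²+3T²) = √(4×(1.970×10^6)² + 3×(5.870×10^6)²) = 1.090×10^7 N·mm.
d³ = 16×1.090×10^7/(π×77.93) = 712600 mm³.
d = 89.32 mm.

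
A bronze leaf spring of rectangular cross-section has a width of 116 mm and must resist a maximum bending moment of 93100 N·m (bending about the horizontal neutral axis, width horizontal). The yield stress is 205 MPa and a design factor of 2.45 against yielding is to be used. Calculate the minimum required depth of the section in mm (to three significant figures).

h = 240 mm

σ_allow = 205/2.45 = 83.67 MPa.
For a rectangular section σ = 6M/(bh²), so h² = 6M/(b σ_allow) = 6×9.3100×10^7/(116×83.67) = 57550 mm².
h = 239.9 mm.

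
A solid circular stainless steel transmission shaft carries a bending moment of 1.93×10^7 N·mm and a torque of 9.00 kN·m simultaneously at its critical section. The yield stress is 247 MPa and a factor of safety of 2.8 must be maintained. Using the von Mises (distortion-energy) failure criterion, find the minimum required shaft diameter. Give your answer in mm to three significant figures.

d = 134 mm

σ_allow = σ_y/n = 247/2.8 = 88.21 MPa.
For a solid shaft σ_b = 32M/(πd³) and τ = 16T/(πd³), so the von Mises stress is σ' = (16/πd³)·√(4M²+3T²).
√(4M²+3T²) = √(4×(1.930×10^7)² + 3×(9.000×10^6)²) = 4.163×10^7 N·mm.
d³ = 16×4.163×10^7/(π×88.21) = 2.403×10^6 mm³.
d = 133.9 mm.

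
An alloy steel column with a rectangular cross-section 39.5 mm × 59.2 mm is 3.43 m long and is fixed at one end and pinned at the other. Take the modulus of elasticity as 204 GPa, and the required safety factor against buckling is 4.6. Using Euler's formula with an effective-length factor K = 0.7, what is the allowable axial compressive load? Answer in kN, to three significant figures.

Buckling occurs about the weak axis: I_min = h·b³/12 = 59.2×39.5³/12 = 304000 mm⁴ (b = 39.5 mm is the smaller dimension).
Effective length L_e = KL = 0.7×3.43 m = 2401 mm.
Euler critical load P_cr = π²EI/L_e² = π²×204000×304000/2401² = 106200 N.
P_allow = P_cr/n = 106200/4.6 = 23080 N.

P_allow = 23.1 kN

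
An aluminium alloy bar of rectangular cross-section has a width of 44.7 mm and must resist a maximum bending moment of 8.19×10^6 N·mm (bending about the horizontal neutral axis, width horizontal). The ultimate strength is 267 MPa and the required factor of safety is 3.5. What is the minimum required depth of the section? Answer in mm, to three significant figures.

σ_allow = 267/3.5 = 76.29 MPa.
For a rectangular section σ = 6M/(bh²), so h² = 6M/(b σ_allow) = 6×8190000/(44.7×76.29) = 14410 mm².
h = 120.0 mm.

h = 120 mm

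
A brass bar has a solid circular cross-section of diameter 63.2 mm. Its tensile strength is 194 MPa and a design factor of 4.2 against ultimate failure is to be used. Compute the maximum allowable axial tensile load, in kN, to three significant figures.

σ_allow = 194/4.2 = 46.19 MPa.
A = πd²/4 = π×63.2²/4 = 3137 mm².
F_allow = σ_allow × A = 46.19×3137 = 144900 N.

F_allow = 145 kN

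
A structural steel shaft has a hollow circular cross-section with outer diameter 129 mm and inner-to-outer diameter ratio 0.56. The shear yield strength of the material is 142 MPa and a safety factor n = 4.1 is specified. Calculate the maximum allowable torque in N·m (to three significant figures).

T_allow = 13200 N·m

τ_allow = 142/4.1 = 34.63 MPa.
For a hollow shaft T_allow = τ_allow·πd_o³(1−k⁴)/16 with 1−k⁴ = 0.9017, so πd_o³(1−k⁴)/16 = 380000 mm³.
T_allow = 34.63×380000 = 1.316×10^7 N·mm = 13160 N·m.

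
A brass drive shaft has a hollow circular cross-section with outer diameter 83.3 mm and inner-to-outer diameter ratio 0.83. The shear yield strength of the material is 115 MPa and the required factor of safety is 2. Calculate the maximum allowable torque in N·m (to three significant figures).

T_allow = 3430 N·m

τ_allow = 115/2 = 57.50 MPa.
For a hollow shaft T_allow = τ_allow·πd_o³(1−k⁴)/16 with 1−k⁴ = 0.5254, so πd_o³(1−k⁴)/16 = 59630 mm³.
T_allow = 57.50×59630 = 3.429×10^6 N·mm = 3429 N·m.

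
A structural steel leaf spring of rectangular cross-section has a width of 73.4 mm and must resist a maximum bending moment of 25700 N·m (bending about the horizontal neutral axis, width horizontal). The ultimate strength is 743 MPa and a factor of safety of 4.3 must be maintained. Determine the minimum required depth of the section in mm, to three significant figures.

σ_allow = 743/4.3 = 172.8 MPa.
For a rectangular section σ = 6M/(bh²), so h² = 6M/(b σ_allow) = 6×2.5700×10^7/(73.4×172.8) = 12160 mm².
h = 110.3 mm.

h = 110 mm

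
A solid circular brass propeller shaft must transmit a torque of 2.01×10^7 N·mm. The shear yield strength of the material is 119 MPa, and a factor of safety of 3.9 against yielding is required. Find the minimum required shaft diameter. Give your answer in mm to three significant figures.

d = 150 mm

Allowable shear stress τ_allow = 119/3.9 = 30.51 MPa.
For a solid shaft τ = 16T/(πd³), so d³ = 16T/(π τ_allow) = 16×2.0100×10^7/(π×30.51) = 3.355×10^6 mm³.
d = (3.355×10^6)^(1/3) = 149.7 mm.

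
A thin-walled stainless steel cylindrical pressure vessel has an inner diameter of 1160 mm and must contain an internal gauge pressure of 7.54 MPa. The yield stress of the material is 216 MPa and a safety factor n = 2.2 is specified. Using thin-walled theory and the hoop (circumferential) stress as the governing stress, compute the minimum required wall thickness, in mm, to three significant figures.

σ_allow = 216/2.2 = 98.18 MPa.
Hoop stress σ_h = pD/(2t), so t = pD/(2σ_allow) = 7.54×1160/(2×98.18) = 44.54 mm.

t = 44.5 mm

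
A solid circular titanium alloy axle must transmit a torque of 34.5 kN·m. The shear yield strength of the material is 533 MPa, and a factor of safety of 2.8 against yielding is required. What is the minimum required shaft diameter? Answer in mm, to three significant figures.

Allowable shear stress τ_allow = 533/2.8 = 190.4 MPa.
For a solid shaft τ = 16T/(πd³), so d³ = 16T/(π τ_allow) = 16×3.4500×10^7/(π×190.4) = 923000 mm³.
d = (923000)^(1/3) = 97.37 mm.

d = 97.4 mm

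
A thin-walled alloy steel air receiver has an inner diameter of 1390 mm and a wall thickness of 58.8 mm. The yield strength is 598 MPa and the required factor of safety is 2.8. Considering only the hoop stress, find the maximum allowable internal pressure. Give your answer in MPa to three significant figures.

p_allow = 18.1 MPa

σ_allow = 598/2.8 = 213.6 MPa.
σ_h = pD/(2t) → p_allow = 2σ_allow t/D = 2×213.6×58.8/1390 = 18.07 MPa.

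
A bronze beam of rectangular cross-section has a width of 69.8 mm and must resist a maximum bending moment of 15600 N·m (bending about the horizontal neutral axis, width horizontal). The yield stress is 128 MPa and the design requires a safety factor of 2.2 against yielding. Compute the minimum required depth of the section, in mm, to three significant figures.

σ_allow = 128/2.2 = 58.18 MPa.
For a rectangular section σ = 6M/(bh²), so h² = 6M/(b σ_allow) = 6×1.5600×10^7/(69.8×58.18) = 23050 mm².
h = 151.8 mm.

h = 152 mm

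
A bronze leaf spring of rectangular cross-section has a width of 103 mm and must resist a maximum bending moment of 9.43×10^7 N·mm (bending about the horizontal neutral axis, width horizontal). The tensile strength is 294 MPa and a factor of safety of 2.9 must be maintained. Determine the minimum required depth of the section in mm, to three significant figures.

h = 233 mm

σ_allow = 294/2.9 = 101.4 MPa.
For a rectangular section σ = 6M/(bh²), so h² = 6M/(b σ_allow) = 6×9.4300×10^7/(103×101.4) = 54180 mm².
h = 232.8 mm.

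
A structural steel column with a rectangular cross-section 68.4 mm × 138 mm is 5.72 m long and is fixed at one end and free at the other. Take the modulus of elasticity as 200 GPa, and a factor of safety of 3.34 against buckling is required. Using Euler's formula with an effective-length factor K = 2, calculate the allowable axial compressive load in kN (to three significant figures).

Buckling occurs about the weak axis: I_min = h·b³/12 = 138×68.4³/12 = 3.680×10^6 mm⁴ (b = 68.4 mm is the smaller dimension).
Effective length L_e = KL = 2×5.72 m = 11440 mm.
Euler critical load P_cr = π²EI/L_e² = π²×200000×3.680×10^6/11440² = 55510 N.
P_allow = P_cr/n = 55510/3.34 = 16620 N.

P_allow = 16.6 kN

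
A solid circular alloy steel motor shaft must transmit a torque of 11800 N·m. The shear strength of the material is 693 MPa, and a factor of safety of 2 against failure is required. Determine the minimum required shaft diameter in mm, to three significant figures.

d = 55.8 mm

Allowable shear stress τ_allow = 693/2 = 346.5 MPa.
For a solid shaft τ = 16T/(πd³), so d³ = 16T/(π τ_allow) = 16×1.1800×10^7/(π×346.5) = 173400 mm³.
d = (173400)^(1/3) = 55.77 mm.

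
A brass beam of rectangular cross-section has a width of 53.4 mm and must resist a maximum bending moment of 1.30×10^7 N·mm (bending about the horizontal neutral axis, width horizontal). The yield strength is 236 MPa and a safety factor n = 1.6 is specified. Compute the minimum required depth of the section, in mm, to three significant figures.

h = 99.5 mm

σ_allow = 236/1.6 = 147.5 MPa.
For a rectangular section σ = 6M/(bh²), so h² = 6M/(b σ_allow) = 6×1.3000×10^7/(53.4×147.5) = 9903 mm².
h = 99.51 mm.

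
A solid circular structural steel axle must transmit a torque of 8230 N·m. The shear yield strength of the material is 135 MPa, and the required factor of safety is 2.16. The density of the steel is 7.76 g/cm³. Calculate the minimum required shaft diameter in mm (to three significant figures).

d = 87.5 mm

Allowable shear stress τ_allow = 135/2.16 = 62.50 MPa.
For a solid shaft τ = 16T/(πd³), so d³ = 16T/(π τ_allow) = 16×8230000/(π×62.50) = 670600 mm³.
d = (670600)^(1/3) = 87.53 mm.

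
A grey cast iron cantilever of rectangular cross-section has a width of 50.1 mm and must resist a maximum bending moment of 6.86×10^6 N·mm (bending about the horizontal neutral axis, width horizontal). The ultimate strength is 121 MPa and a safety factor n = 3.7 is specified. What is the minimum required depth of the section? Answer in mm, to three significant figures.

σ_allow = 121/3.7 = 32.70 MPa.
For a rectangular section σ = 6M/(bh²), so h² = 6M/(b σ_allow) = 6×6860000/(50.1×32.70) = 25120 mm².
h = 158.5 mm.

h = 158 mm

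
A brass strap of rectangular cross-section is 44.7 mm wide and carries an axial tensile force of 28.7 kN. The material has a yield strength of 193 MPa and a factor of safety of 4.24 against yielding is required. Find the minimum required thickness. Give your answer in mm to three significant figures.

t = 14.1 mm

σ_allow = 193/4.24 = 45.52 MPa.
Required area A = F/σ_allow = 28700/45.52 = 630.5 mm².
t = A/w = 630.5/44.7 = 14.11 mm.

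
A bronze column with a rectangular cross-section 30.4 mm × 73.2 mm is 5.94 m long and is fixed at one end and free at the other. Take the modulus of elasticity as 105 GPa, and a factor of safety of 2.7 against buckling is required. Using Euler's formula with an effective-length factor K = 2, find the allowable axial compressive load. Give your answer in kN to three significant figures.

Buckling occurs about the weak axis: I_min = h·b³/12 = 73.2×30.4³/12 = 171400 mm⁴ (b = 30.4 mm is the smaller dimension).
Effective length L_e = KL = 2×5.94 m = 11880 mm.
Euler critical load P_cr = π²EI/L_e² = π²×105000×171400/11880² = 1258 N.
P_allow = P_cr/n = 1258/2.7 = 466.1 N.

P_allow = 0.466 kN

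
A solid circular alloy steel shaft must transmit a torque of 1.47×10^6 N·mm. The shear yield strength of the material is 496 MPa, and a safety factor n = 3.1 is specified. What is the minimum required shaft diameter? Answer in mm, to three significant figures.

Allowable shear stress τ_allow = 496/3.1 = 160.0 MPa.
For a solid shaft τ = 16T/(πd³), so d³ = 16T/(π τ_allow) = 16×1470000/(π×160.0) = 46790 mm³.
d = (46790)^(1/3) = 36.03 mm.

d = 36.0 mm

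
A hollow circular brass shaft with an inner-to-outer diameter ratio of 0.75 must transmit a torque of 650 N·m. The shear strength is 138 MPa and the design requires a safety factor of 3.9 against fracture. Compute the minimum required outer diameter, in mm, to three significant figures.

d_o = 51.5 mm

τ_allow = 138/3.9 = 35.38 MPa.
For a hollow shaft τ = 16T/[πd_o³(1−k⁴)] with k = 0.75, so 1−k⁴ = 0.6836.
d_o³ = 16T/[π τ_allow (1−k⁴)] = 16×650000/(π×35.38×0.6836) = 136900 mm³.
d_o = 51.53 mm.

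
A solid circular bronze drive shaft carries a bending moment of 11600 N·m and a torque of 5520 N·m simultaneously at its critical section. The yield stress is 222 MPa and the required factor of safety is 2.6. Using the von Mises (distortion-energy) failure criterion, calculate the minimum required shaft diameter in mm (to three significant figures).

σ_allow = σ_y/n = 222/2.6 = 85.38 MPa.
For a solid shaft σ_b = 32M/(πd³) and τ = 16T/(πd³), so the von Mises stress is σ' = (16/πd³)·√(4M²+3T²).
√(4M²+3T²) = √(4×(1.160×10^7)² + 3×(5.520×10^6)²) = 2.509×10^7 N·mm.
d³ = 16×2.509×10^7/(π×85.38) = 1.497×10^6 mm³.
d = 114.4 mm.

d = 114 mm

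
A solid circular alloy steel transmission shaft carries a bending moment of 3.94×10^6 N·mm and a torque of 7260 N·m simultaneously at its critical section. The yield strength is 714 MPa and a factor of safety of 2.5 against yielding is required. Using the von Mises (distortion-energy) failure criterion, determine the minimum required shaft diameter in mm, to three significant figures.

σ_allow = σ_y/n = 714/2.5 = 285.6 MPa.
For a solid shaft σ_b = 32M/(πd³) and τ = 16T/(πd³), so the von Mises stress is σ' = (16/πd³)·√(4M²+3T²).
√(4M²+3T²) = √(4×(3.940×10^6)² + 3×(7.260×10^6)²) = 1.484×10^7 N·mm.
d³ = 16×1.484×10^7/(π×285.6) = 264600 mm³.
d = 64.20 mm.

d = 64.2 mm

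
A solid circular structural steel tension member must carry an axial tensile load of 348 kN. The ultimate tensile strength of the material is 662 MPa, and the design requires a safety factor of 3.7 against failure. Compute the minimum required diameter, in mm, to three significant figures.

Allowable stress σ_allow = 662/3.7 = 178.9 MPa.
Required area A = F/σ_allow = 348000/178.9 = 1945 mm².
A = πd²/4 → d = √(4A/π) = 49.76 mm.

d = 49.8 mm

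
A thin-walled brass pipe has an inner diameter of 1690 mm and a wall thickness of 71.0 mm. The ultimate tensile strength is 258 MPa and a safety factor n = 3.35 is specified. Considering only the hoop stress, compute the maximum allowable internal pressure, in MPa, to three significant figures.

σ_allow = 258/3.35 = 77.01 MPa.
σ_h = pD/(2t) → p_allow = 2σ_allow t/D = 2×77.01×71.0/1690 = 6.471 MPa.

p_allow = 6.47 MPa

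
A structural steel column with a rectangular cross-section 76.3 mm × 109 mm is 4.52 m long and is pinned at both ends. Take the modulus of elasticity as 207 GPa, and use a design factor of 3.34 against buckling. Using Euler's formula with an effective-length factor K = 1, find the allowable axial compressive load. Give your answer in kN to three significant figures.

P_allow = 121 kN

Buckling occurs about the weak axis: I_min = h·b³/12 = 109×76.3³/12 = 4.035×10^6 mm⁴ (b = 76.3 mm is the smaller dimension).
Effective length L_e = KL = 1×4.52 m = 4520 mm.
Euler critical load P_cr = π²EI/L_e² = π²×207000×4.035×10^6/4520² = 403500 N.
P_allow = P_cr/n = 403500/3.34 = 120800 N.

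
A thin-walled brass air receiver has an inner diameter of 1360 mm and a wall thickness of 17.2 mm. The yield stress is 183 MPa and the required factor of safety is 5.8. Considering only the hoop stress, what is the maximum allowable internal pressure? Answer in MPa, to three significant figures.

σ_allow = 183/5.8 = 31.55 MPa.
σ_h = pD/(2t) → p_allow = 2σ_allow t/D = 2×31.55×17.2/1360 = 0.7981 MPa.

p_allow = 0.798 MPa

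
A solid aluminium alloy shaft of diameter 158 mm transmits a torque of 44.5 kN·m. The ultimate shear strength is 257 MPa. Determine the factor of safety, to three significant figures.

τ = 16T/(πd³) = 16×4.4500×10^7/(π×158³) = 57.46 MPa.
n = τ_limit/τ = 257/57.46 = 4.473.

n = 4.47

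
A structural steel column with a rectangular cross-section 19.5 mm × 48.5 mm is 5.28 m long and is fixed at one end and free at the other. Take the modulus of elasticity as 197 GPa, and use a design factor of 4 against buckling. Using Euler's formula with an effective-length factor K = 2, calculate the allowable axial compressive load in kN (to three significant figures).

P_allow = 0.131 kN

Buckling occurs about the weak axis: I_min = h·b³/12 = 48.5×19.5³/12 = 29970 mm⁴ (b = 19.5 mm is the smaller dimension).
Effective length L_e = KL = 2×5.28 m = 10560 mm.
Euler critical load P_cr = π²EI/L_e² = π²×197000×29970/10560² = 522.5 N.
P_allow = P_cr/n = 522.5/4 = 130.6 N.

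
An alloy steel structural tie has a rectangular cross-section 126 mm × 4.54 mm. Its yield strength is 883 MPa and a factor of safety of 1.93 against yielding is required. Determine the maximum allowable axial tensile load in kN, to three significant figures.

F_allow = 262 kN

σ_allow = 883/1.93 = 457.5 MPa.
A = 126×4.54 = 572.0 mm².
F_allow = σ_allow × A = 457.5×572.0 = 261700 N.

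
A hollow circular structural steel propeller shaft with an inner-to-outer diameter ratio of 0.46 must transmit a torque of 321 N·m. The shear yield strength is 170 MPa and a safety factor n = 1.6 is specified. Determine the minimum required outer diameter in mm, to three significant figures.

τ_allow = 170/1.6 = 106.2 MPa.
For a hollow shaft τ = 16T/[πd_o³(1−k⁴)] with k = 0.46, so 1−k⁴ = 0.9552.
d_o³ = 16T/[π τ_allow (1−k⁴)] = 16×321000/(π×106.2×0.9552) = 16110 mm³.
d_o = 25.25 mm.

d_o = 25.3 mm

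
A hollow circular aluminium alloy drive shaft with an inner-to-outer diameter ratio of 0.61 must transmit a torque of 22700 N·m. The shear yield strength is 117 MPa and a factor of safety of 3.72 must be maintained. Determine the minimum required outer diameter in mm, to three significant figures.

τ_allow = 117/3.72 = 31.45 MPa.
For a hollow shaft τ = 16T/[πd_o³(1−k⁴)] with k = 0.61, so 1−k⁴ = 0.8615.
d_o³ = 16T/[π τ_allow (1−k⁴)] = 16×2.2700×10^7/(π×31.45×0.8615) = 4.267×10^6 mm³.
d_o = 162.2 mm.

d_o = 162 mm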